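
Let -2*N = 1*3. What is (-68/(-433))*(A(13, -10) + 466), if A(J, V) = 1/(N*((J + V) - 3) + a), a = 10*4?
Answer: 316897/4330 ≈ 73.186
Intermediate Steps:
N = -3/2 ≈ -1.5000
a = 40
A(J, V) = 1/(89/2 - 3*J/2 - 3*V/2) (A(J, V) = 1/(-3*((J + V) - 3)/2 + 40) = 1/(-3*(-3 + J + V)/2 + 40) = 1/((9/2 - 3*J/2 - 3*V/2) + 40) = 1/(89/2 - 3*J/2 - 3*V/2))
(-68/(-433))*(A(13, -10) + 466) = (-68/(-433))*(2/(89 - 3*13 - 3*(-10)) + 466) = (-68*(-1/433))*(2/(89 - 39 + 30) + 466) = 68*(2/80 + 466)/433 = 68*(2*(1/80) + 466)/433 = 68*(1/40 + 466)/433 = (68/433)*(18641/40) = 316897/4330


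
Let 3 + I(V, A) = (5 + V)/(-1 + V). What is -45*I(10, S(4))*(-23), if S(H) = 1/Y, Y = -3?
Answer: -1380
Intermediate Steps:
S(H) = -⅓ (S(H) = 1/(-3) = -⅓)
I(V, A) = -3 + (5 + V)/(-1 + V)
-45*I(10, S(4))*(-23) = -90*(4 - 1*10)/(-1 + 10)*(-23) = -90*(4 - 10)/9*(-23) = -90*(-6)/9*(-23) = -45*(-4/3)*(-23) = 60*(-23) = -1380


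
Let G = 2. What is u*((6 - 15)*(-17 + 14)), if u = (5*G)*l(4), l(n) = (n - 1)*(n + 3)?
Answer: 5670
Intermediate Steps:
l(n) = (-1 + n)*(3 + n)
u = 210 (u = (5*2)*(-3 + 4² + 2*4) = 10*(-3 + 16 + 8) = 10*21 = 210)
u*((6 - 15)*(-17 + 14)) = 210*((6 - 15)*(-17 + 14)) = 210*(-9*(-3)) = 210*27 = 5670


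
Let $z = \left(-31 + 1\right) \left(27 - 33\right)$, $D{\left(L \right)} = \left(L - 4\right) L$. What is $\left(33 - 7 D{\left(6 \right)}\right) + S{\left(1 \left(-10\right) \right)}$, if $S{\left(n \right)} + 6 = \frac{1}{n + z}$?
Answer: $- \frac{9689}{170} \approx -56.994$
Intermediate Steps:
$D{\left(L \right)} = L \left(-4 + L\right)$ ($D{\left(L \right)} = \left(-4 + L\right) L = L \left(-4 + L\right)$)
$z = 180$ ($z = \left(-30\right) \left(-6\right) = 180$)
$S{\left(n \right)} = -6 + \frac{1}{180 + n}$ ($S{\left(n \right)} = -6 + \frac{1}{n + 180} = -6 + \frac{1}{180 + n}$)
$\left(33 - 7 D{\left(6 \right)}\right) + S{\left(1 \left(-10\right) \right)} = \left(33 - 7 \cdot 6 \left(-4 + 6\right)\right) + \frac{-1079 - 6 \cdot 1 \left(-10\right)}{180 + 1 \left(-10\right)} = \left(33 - 7 \cdot 6 \cdot 2\right) + \frac{-1079 - -60}{180 - 10} = \left(33 - 84\right) + \frac{-1079 + 60}{170} = \left(33 - 84\right) + \frac{1}{170} \left(-1019\right) = -51 - \frac{1019}{170} = - \frac{9689}{170}$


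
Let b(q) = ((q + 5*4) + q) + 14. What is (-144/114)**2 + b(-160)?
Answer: -102670/361 ≈ -284.40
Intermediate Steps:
b(q) = 34 + 2*q (b(q) = ((q + 20) + q) + 14 = ((20 + q) + q) + 14 = (20 + 2*q) + 14 = 34 + 2*q)
(-144/114)**2 + b(-160) = (-144/114)**2 + (34 + 2*(-160)) = (-144*1/114)**2 + (34 - 320) = (-24/19)**2 - 286 = 576/361 - 286 = -102670/361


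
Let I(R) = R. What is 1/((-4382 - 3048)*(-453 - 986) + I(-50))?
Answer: 1/10691720 ≈ 9.3530e-8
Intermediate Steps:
1/((-4382 - 3048)*(-453 - 986) + I(-50)) = 1/((-4382 - 3048)*(-453 - 986) - 50) = 1/(-7430*(-1439) - 50) = 1/(10691770 - 50) = 1/10691720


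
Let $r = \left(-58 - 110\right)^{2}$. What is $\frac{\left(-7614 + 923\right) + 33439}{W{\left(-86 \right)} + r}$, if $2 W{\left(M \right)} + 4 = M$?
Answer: $\frac{2972}{3131} \approx 0.94922$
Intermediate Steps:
$r = 28224$ ($r = \left(-168\right)^{2} = 28224$)
$W{\left(M \right)} = -2 + \frac{M}{2}$
$\frac{\left(-7614 + 923\right) + 33439}{W{\left(-86 \right)} + r} = \frac{\left(-7614 + 923\right) + 33439}{\left(-2 + \frac{1}{2} \left(-86\right)\right) + 28224} = \frac{-6691 + 33439}{\left(-2 - 43\right) + 28224} = \frac{26748}{-45 + 28224} = \frac{26748}{28179} = 26748 \cdot \frac{1}{28179} = \frac{2972}{3131}$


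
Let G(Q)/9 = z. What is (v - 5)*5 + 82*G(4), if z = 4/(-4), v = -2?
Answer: -773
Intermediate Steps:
z = -1 (z = 4*(-¼) = -1)
G(Q) = -9 (G(Q) = 9*(-1) = -9)
(v - 5)*5 + 82*G(4) = (-2 - 5)*5 + 82*(-9) = -7*5 - 738 = -35 - 738 = -773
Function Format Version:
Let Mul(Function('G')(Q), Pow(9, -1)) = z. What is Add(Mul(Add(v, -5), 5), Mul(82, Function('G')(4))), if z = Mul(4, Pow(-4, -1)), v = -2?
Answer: -773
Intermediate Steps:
z = -1 (z = Mul(4, Rational(-1, 4)) = -1)
Function('G')(Q) = -9 (Function('G')(Q) = Mul(9, -1) = -9)
Add(Mul(Add(v, -5), 5), Mul(82, Function('G')(4))) = Add(Mul(Add(-2, -5), 5), Mul(82, -9)) = Add(Mul(-7, 5), -738) = Add(-35, -738) = -773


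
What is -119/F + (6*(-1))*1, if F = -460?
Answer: -2641/460 ≈ -5.7413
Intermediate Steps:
-119/F + (6*(-1))*1 = -119/(-460) + (6*(-1))*1 = -1/460*(-119) - 6*1 = 119/460 - 6 = -2641/460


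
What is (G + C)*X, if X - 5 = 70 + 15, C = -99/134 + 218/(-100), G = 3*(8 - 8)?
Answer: -88002/335 ≈ -262.69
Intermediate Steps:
G = 0 (G = 3*0 = 0)
C = -4889/1675 (C = -99*1/134 + 218*(-1/100) = -99/134 - 109/50 = -4889/1675 ≈ -2.9188)
X = 90 (X = 5 + (70 + 15) = 5 + 85 = 90)
(G + C)*X = (0 - 4889/1675)*90 = -4889/1675*90 = -88002/335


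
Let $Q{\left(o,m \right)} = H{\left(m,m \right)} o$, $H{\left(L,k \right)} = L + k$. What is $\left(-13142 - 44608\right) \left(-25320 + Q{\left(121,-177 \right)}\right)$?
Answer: $3935893500$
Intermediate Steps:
$Q{\left(o,m \right)} = 2 m o$ ($Q{\left(o,m \right)} = \left(m + m\right) o = 2 m o$)
$\left(-13142 - 44608\right) \left(-25320 + Q{\left(121,-177 \right)}\right) = \left(-13142 - 44608\right) \left(-25320 + 2 \left(-177\right) 121\right) = - 57750 \left(-25320 - 42834\right) = \left(-57750\right) \left(-68154\right) = 3935893500$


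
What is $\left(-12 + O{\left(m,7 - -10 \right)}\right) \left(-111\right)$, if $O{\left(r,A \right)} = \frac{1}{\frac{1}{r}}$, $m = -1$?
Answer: $1443$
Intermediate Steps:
$O{\left(r,A \right)} = r$
$\left(-12 + O{\left(m,7 - -10 \right)}\right) \left(-111\right) = \left(-12 - 1\right) \left(-111\right) = \left(-13\right) \left(-111\right) = 1443$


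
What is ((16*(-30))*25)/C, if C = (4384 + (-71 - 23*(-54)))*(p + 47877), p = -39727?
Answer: -48/181093 ≈ -0.00026506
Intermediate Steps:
C = 45273250 (C = (4384 + (-71 - 23*(-54)))*(-39727 + 47877) = (4384 + (-71 + 1242))*8150 = (4384 + 1171)*8150 = 5555*8150 = 45273250)
((16*(-30))*25)/C = ((16*(-30))*25)/45273250 = -480*25*(1/45273250) = -12000*1/45273250 = -48/181093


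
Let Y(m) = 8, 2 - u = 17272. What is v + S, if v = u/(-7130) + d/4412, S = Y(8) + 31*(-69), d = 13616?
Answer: -1671569576/786439 ≈ -2125.5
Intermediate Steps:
u = -17270 (u = 2 - 1*17272 = 2 - 17272 = -17270)
S = -2131 (S = 8 + 31*(-69) = 8 - 2139 = -2131)
v = 4331933/786439 (v = -17270/(-7130) + 13616/4412 = -17270*(-1/7130) + 13616*(1/4412) = 1727/713 + 3404/1103 = 4331933/786439 ≈ 5.5083)
v + S = 4331933/786439 - 2131 = -1671569576/786439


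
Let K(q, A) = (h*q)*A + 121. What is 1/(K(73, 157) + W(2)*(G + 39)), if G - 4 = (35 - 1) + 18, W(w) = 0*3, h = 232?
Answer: 1/2659073 ≈ 3.7607e-7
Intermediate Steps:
K(q, A) = 121 + 232*A*q (K(q, A) = (232*q)*A + 121 = 232*A*q + 121 = 121 + 232*A*q)
W(w) = 0
G = 56 (G = 4 + ((35 - 1) + 18) = 4 + (34 + 18) = 4 + 52 = 56)
1/(K(73, 157) + W(2)*(G + 39)) = 1/((121 + 232*157*73) + 0*(56 + 39)) = 1/((121 + 2658952) + 0*95) = 1/(2659073 + 0) = 1/2659073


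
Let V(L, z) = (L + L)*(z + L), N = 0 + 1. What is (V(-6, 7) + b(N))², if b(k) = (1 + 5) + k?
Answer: 25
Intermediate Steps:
N = 1
V(L, z) = 2*L*(L + z) (V(L, z) = (2*L)*(L + z) = 2*L*(L + z))
b(k) = 6 + k
(V(-6, 7) + b(N))² = (2*(-6)*(-6 + 7) + (6 + 1))² = (2*(-6)*1 + 7)² = (-12 + 7)² = (-5)² = 25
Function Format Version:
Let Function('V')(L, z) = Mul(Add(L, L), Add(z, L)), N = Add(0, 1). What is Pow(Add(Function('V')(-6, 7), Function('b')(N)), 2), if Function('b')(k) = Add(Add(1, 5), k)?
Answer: 25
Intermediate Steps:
N = 1
Function('V')(L, z) = Mul(2, L, Add(L, z)) (Function('V')(L, z) = Mul(Mul(2, L), Add(L, z)) = Mul(2, L, Add(L, z)))
Function('b')(k) = Add(6, k)
Pow(Add(Function('V')(-6, 7), Function('b')(N)), 2) = Pow(Add(Mul(2, -6, Add(-6, 7)), Add(6, 1)), 2) = Pow(Add(Mul(2, -6, 1), 7), 2) = Pow(Add(-12, 7), 2) = Pow(-5, 2) = 25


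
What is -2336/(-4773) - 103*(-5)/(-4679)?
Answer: 8472049/22332867 ≈ 0.37935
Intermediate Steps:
-2336/(-4773) - 103*(-5)/(-4679) = -2336*(-1/4773) + 515*(-1/4679) = 2336/4773 - 515/4679 = 8472049/22332867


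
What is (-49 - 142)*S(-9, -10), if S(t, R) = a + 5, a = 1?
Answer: -1146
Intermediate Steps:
S(t, R) = 6 (S(t, R) = 1 + 5 = 6)
(-49 - 142)*S(-9, -10) = (-49 - 142)*6 = -191*6 = -1146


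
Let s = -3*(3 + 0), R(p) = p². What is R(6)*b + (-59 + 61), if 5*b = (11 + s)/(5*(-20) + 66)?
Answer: 134/85 ≈ 1.5765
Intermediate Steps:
s = -9 (s = -3*3 = -9)
b = -1/85 (b = ((11 - 9)/(5*(-20) + 66))/5 = (2/(-100 + 66))/5 = (2/(-34))/5 = (2*(-1/34))/5 = (⅕)*(-1/17) = -1/85 ≈ -0.011765)
R(6)*b + (-59 + 61) = 6²*(-1/85) + (-59 + 61) = 36*(-1/85) + 2 = -36/85 + 2 = 134/85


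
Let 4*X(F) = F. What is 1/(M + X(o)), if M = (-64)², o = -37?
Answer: 4/16347 ≈ 0.00024469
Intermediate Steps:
X(F) = F/4
M = 4096
1/(M + X(o)) = 1/(4096 + (¼)*(-37)) = 1/(4096 - 37/4) = 1/(16347/4) = 4/16347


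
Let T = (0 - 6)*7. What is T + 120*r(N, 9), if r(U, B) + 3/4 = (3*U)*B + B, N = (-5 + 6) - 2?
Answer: -2292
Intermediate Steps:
N = -1 (N = 1 - 2 = -1)
T = -42 (T = -6*7 = -42)
r(U, B) = -¾ + B + 3*B*U (r(U, B) = -¾ + ((3*U)*B + B) = -¾ + (3*B*U + B) = -¾ + (B + 3*B*U) = -¾ + B + 3*B*U)
T + 120*r(N, 9) = -42 + 120*(-¾ + 9 + 3*9*(-1)) = -42 + 120*(-¾ + 9 - 27) = -42 + 120*(-75/4) = -42 - 2250 = -2292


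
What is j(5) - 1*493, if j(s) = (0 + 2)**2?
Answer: -489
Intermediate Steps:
j(s) = 4 (j(s) = 2**2 = 4)
j(5) - 1*493 = 4 - 1*493 = 4 - 493 = -489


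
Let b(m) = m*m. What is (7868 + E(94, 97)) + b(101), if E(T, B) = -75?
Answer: 17994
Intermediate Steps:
b(m) = m²
(7868 + E(94, 97)) + b(101) = (7868 - 75) + 101² = 7793 + 10201 = 17994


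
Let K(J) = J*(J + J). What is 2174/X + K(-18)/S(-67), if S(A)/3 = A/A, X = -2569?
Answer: 552730/2569 ≈ 215.15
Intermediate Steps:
S(A) = 3 (S(A) = 3*(A/A) = 3*1 = 3)
K(J) = 2*J**2 (K(J) = J*(2*J) = 2*J**2)
2174/X + K(-18)/S(-67) = 2174/(-2569) + (2*(-18)**2)/3 = 2174*(-1/2569) + (2*324)*(1/3) = -2174/2569 + 648*(1/3) = -2174/2569 + 216 = 552730/2569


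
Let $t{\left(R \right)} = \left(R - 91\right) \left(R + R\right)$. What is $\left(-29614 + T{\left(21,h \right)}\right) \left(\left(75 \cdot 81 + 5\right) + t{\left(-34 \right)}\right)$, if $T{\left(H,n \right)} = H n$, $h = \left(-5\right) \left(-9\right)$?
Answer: $-417994020$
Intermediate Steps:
$h = 45$
$t{\left(R \right)} = 2 R \left(-91 + R\right)$ ($t{\left(R \right)} = \left(-91 + R\right) 2 R = 2 R \left(-91 + R\right)$)
$\left(-29614 + T{\left(21,h \right)}\right) \left(\left(75 \cdot 81 + 5\right) + t{\left(-34 \right)}\right) = \left(-29614 + 21 \cdot 45\right) \left(\left(75 \cdot 81 + 5\right) + 2 \left(-34\right) \left(-91 - 34\right)\right) = \left(-29614 + 945\right) \left(\left(6075 + 5\right) + 2 \left(-34\right) \left(-125\right)\right) = - 28669 \left(6080 + 8500\right) = \left(-28669\right) 14580 = -417994020$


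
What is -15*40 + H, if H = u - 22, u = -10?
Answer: -632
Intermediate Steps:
H = -32 (H = -10 - 22 = -32)
-15*40 + H = -15*40 - 32 = -600 - 32 = -632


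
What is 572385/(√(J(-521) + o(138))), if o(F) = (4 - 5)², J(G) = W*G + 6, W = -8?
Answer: 114477*√167/167 ≈ 8858.5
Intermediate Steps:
J(G) = 6 - 8*G (J(G) = -8*G + 6 = 6 - 8*G)
o(F) = 1 (o(F) = (-1)² = 1)
572385/(√(J(-521) + o(138))) = 572385/(√((6 - 8*(-521)) + 1)) = 572385/(√((6 + 4168) + 1)) = 572385/(√(4174 + 1)) = 572385/(√4175) = 572385/((5*√167)) = 572385*(√167/835) = 114477*√167/167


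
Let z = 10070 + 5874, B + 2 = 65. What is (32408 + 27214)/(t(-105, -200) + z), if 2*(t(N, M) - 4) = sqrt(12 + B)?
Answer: 1267802208/339118247 - 198740*sqrt(3)/339118247 ≈ 3.7375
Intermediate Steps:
B = 63 (B = -2 + 65 = 63)
z = 15944
t(N, M) = 4 + 5*sqrt(3)/2 (t(N, M) = 4 + sqrt(12 + 63)/2 = 4 + sqrt(75)/2 = 4 + (5*sqrt(3))/2 = 4 + 5*sqrt(3)/2)
(32408 + 27214)/(t(-105, -200) + z) = (32408 + 27214)/((4 + 5*sqrt(3)/2) + 15944) = 59622/(15948 + 5*sqrt(3)/2)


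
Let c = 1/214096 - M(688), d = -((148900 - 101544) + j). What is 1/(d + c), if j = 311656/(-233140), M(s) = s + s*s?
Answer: -12478585360/6506167982545651 ≈ -1.9180e-6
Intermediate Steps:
M(s) = s + s²
j = -77914/58285 (j = 311656*(-1/233140) = -77914/58285 ≈ -1.3368)
d = -2760066546/58285 (d = -((148900 - 101544) - 77914/58285) = -(47356 - 77914/58285) = -1*2760066546/58285 = -2760066546/58285 ≈ -47355.)
c = -101488355071/214096 (c = 1/214096 - 688*(1 + 688) = 1/214096 - 688*689 = 1/214096 - 1*474032 = 1/214096 - 474032 = -101488355071/214096 ≈ -4.7403e+5)
1/(d + c) = 1/(-2760066546/58285 - 101488355071/214096) = 1/(-6506167982545651/12478585360) = -12478585360/6506167982545651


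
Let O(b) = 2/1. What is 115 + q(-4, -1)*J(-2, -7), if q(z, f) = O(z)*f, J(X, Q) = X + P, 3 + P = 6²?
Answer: 53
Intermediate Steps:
O(b) = 2 (O(b) = 2*1 = 2)
P = 33 (P = -3 + 6² = -3 + 36 = 33)
J(X, Q) = 33 + X (J(X, Q) = X + 33 = 33 + X)
q(z, f) = 2*f
115 + q(-4, -1)*J(-2, -7) = 115 + (2*(-1))*(33 - 2) = 115 - 2*31 = 115 - 62 = 53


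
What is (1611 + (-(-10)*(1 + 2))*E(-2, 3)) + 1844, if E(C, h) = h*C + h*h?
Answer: 3545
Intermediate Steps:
E(C, h) = h² + C*h (E(C, h) = C*h + h² = h² + C*h)
(1611 + (-(-10)*(1 + 2))*E(-2, 3)) + 1844 = (1611 + (-(-10)*(1 + 2))*(3*(-2 + 3))) + 1844 = (1611 + (-(-10)*3)*(3*1)) + 1844 = (1611 - 10*(-3)*3) + 1844 = (1611 + 30*3) + 1844 = (1611 + 90) + 1844 = 1701 + 1844 = 3545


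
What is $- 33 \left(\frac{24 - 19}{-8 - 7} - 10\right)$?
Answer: $341$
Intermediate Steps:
$- 33 \left(\frac{24 - 19}{-8 - 7} - 10\right) = - 33 \left(\frac{5}{-15} - 10\right) = - 33 \left(5 \left(- \frac{1}{15}\right) - 10\right) = - 33 \left(- \frac{1}{3} - 10\right) = \left(-33\right) \left(- \frac{31}{3}\right) = 341$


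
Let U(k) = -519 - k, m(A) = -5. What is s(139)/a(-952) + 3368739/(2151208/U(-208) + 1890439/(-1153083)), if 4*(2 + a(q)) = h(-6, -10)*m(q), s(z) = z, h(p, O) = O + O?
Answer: -27440494171416334/57065513918239 ≈ -480.86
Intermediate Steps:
h(p, O) = 2*O
a(q) = 23 (a(q) = -2 + ((2*(-10))*(-5))/4 = -2 + (-20*(-5))/4 = -2 + (1/4)*100 = -2 + 25 = 23)
s(139)/a(-952) + 3368739/(2151208/U(-208) + 1890439/(-1153083)) = 139/23 + 3368739/(2151208/(-519 - 1*(-208)) + 1890439/(-1153083)) = 139*(1/23) + 3368739/(2151208/(-519 + 208) + 1890439*(-1/1153083)) = 139/23 + 3368739/(2151208/(-311) - 1890439/1153083) = 139/23 + 3368739/(2151208*(-1/311) - 1890439/1153083) = 139/23 + 3368739/(-2151208/311 - 1890439/1153083) = 139/23 + 3368739/(-2481109300793/358608813) = 139/23 + 3368739*(-358608813/2481109300793) = 139/23 - 1208059494096807/2481109300793 = -27440494171416334/57065513918239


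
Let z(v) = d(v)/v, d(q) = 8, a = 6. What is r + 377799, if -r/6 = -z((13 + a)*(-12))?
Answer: 7178177/19 ≈ 3.7780e+5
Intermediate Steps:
z(v) = 8/v
r = -4/19 (r = -(-6)*8/(((13 + 6)*(-12))) = -(-6)*8/((19*(-12))) = -(-6)*8/(-228) = -(-6)*8*(-1/228) = -(-6)*(-2)/57 = -6*2/57 = -4/19 ≈ -0.21053)
r + 377799 = -4/19 + 377799 = 7178177/19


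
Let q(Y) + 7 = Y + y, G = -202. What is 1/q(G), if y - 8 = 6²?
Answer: -1/165 ≈ -0.0060606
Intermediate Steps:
y = 44 (y = 8 + 6² = 8 + 36 = 44)
q(Y) = 37 + Y (q(Y) = -7 + (Y + 44) = -7 + (44 + Y) = 37 + Y)
1/q(G) = 1/(37 - 202) = 1/(-165) = -1/165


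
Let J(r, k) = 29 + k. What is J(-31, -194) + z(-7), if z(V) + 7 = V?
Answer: -179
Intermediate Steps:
z(V) = -7 + V
J(-31, -194) + z(-7) = (29 - 194) + (-7 - 7) = -165 - 14 = -179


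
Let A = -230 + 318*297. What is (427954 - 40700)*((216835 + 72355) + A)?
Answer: 148475507124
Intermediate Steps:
A = 94216 (A = -230 + 94446 = 94216)
(427954 - 40700)*((216835 + 72355) + A) = (427954 - 40700)*((216835 + 72355) + 94216) = 387254*(289190 + 94216) = 387254*383406 = 148475507124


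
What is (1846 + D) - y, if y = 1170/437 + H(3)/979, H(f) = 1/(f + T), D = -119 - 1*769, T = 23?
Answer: 10626433667/11123398 ≈ 955.32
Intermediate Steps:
D = -888 (D = -119 - 769 = -888)
H(f) = 1/(23 + f) (H(f) = 1/(f + 23) = 1/(23 + f))
y = 29781617/11123398 (y = 1170/437 + 1/((23 + 3)*979) = 1170*(1/437) + (1/979)/26 = 1170/437 + (1/26)*(1/979) = 1170/437 + 1/25454 = 29781617/11123398 ≈ 2.6774)
(1846 + D) - y = (1846 - 888) - 1*29781617/11123398 = 958 - 29781617/11123398 = 10626433667/11123398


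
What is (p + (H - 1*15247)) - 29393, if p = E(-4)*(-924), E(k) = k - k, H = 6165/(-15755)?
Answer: -1026729/23 ≈ -44640.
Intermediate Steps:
H = -9/23 (H = 6165*(-1/15755) = -9/23 ≈ -0.39130)
E(k) = 0
p = 0 (p = 0*(-924) = 0)
(p + (H - 1*15247)) - 29393 = (0 + (-9/23 - 1*15247)) - 29393 = (0 + (-9/23 - 15247)) - 29393 = (0 - 350690/23) - 29393 = -350690/23 - 29393 = -1026729/23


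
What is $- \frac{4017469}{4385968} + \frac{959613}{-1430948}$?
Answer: $- \frac{2489405285249}{1569023034416} \approx -1.5866$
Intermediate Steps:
$- \frac{4017469}{4385968} + \frac{959613}{-1430948} = \left(-4017469\right) \frac{1}{4385968} + 959613 \left(- \frac{1}{1430948}\right) = - \frac{4017469}{4385968} - \frac{959613}{1430948} = - \frac{2489405285249}{1569023034416}$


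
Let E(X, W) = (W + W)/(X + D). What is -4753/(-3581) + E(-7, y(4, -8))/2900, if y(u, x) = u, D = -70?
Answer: 265329063/199909325 ≈ 1.3272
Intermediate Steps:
E(X, W) = 2*W/(-70 + X) (E(X, W) = (W + W)/(X - 70) = (2*W)/(-70 + X) = 2*W/(-70 + X))
-4753/(-3581) + E(-7, y(4, -8))/2900 = -4753/(-3581) + (2*4/(-70 - 7))/2900 = -4753*(-1/3581) + (2*4/(-77))*(1/2900) = 4753/3581 + (2*4*(-1/77))*(1/2900) = 4753/3581 - 8/77*1/2900 = 4753/3581 - 2/55825 = 265329063/199909325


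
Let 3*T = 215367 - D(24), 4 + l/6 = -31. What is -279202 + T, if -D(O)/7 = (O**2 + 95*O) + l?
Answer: -201239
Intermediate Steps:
l = -210 (l = -24 + 6*(-31) = -24 - 186 = -210)
D(O) = 1470 - 665*O - 7*O**2 (D(O) = -7*((O**2 + 95*O) - 210) = -7*(-210 + O**2 + 95*O) = 1470 - 665*O - 7*O**2)
T = 77963 (T = (215367 - (1470 - 665*24 - 7*24**2))/3 = (215367 - (1470 - 15960 - 7*576))/3 = (215367 - (1470 - 15960 - 4032))/3 = (215367 - 1*(-18522))/3 = (215367 + 18522)/3 = (1/3)*233889 = 77963)
-279202 + T = -279202 + 77963 = -201239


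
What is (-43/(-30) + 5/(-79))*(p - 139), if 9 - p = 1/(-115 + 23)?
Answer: -38830873/218040 ≈ -178.09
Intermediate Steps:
p = 829/92 (p = 9 - 1/(-115 + 23) = 9 - 1/(-92) = 9 - 1*(-1/92) = 9 + 1/92 = 829/92 ≈ 9.0109)
(-43/(-30) + 5/(-79))*(p - 139) = (-43/(-30) + 5/(-79))*(829/92 - 139) = (-43*(-1/30) + 5*(-1/79))*(-11959/92) = (43/30 - 5/79)*(-11959/92) = (3247/2370)*(-11959/92) = -38830873/218040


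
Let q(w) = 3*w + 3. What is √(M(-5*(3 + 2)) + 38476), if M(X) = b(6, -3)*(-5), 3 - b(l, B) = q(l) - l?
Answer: 2*√9634 ≈ 196.31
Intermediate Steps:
q(w) = 3 + 3*w
b(l, B) = -2*l (b(l, B) = 3 - ((3 + 3*l) - l) = 3 - (3 + 2*l) = 3 + (-3 - 2*l) = -2*l)
M(X) = 60 (M(X) = -2*6*(-5) = -12*(-5) = 60)
√(M(-5*(3 + 2)) + 38476) = √(60 + 38476) = √38536 = 2*√9634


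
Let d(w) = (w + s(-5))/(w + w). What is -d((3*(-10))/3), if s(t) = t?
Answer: -¾ ≈ -0.75000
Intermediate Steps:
d(w) = (-5 + w)/(2*w) (d(w) = (w - 5)/(w + w) = (-5 + w)/((2*w)) = (-5 + w)*(1/(2*w)) = (-5 + w)/(2*w))
-d((3*(-10))/3) = -(-5 + (3*(-10))/3)/(2*((3*(-10))/3)) = -(-5 - 30*⅓)/(2*((-30*⅓))) = -(-5 - 10)/(2*(-10)) = -(-1)*(-15)/(2*10) = -1*¾ = -¾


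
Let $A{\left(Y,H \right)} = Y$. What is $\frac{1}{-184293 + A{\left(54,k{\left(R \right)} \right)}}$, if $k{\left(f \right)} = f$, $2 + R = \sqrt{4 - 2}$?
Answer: $- \frac{1}{184239} \approx -5.4277 \cdot 10^{-6}$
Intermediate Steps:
$R = -2 + \sqrt{2}$ ($R = -2 + \sqrt{4 - 2} = -2 + \sqrt{2} \approx -0.58579$)
$\frac{1}{-184293 + A{\left(54,k{\left(R \right)} \right)}} = \frac{1}{-184293 + 54} = \frac{1}{-184239} = - \frac{1}{184239}$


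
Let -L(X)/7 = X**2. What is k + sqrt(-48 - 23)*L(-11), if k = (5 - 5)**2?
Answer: -847*I*sqrt(71) ≈ -7136.9*I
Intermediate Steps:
k = 0 (k = 0**2 = 0)
L(X) = -7*X**2
k + sqrt(-48 - 23)*L(-11) = 0 + sqrt(-48 - 23)*(-7*(-11)**2) = 0 + sqrt(-71)*(-7*121) = 0 + (I*sqrt(71))*(-847) = 0 - 847*I*sqrt(71) = -847*I*sqrt(71)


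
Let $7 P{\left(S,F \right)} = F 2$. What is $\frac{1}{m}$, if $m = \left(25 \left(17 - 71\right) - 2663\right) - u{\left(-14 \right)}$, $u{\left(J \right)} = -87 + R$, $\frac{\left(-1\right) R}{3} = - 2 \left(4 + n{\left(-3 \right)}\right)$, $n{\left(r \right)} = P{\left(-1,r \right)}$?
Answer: $- \frac{7}{27614} \approx -0.00025349$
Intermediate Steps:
$P{\left(S,F \right)} = \frac{2 F}{7}$ ($P{\left(S,F \right)} = \frac{F 2}{7} = \frac{2 F}{7}$)
$n{\left(r \right)} = \frac{2 r}{7}$
$R = \frac{132}{7}$ ($R = - 3 \left(- 2 \left(4 + \frac{2}{7} \left(-3\right)\right)\right) = - 3 \left(- 2 \left(4 - \frac{6}{7}\right)\right) = - 3 \left(\left(-2\right) \frac{22}{7}\right) = \left(-3\right) \left(- \frac{44}{7}\right) = \frac{132}{7} \approx 18.857$)
$u{\left(J \right)} = - \frac{477}{7}$ ($u{\left(J \right)} = -87 + \frac{132}{7} = - \frac{477}{7}$)
$m = - \frac{27614}{7}$ ($m = \left(25 \left(17 - 71\right) - 2663\right) - - \frac{477}{7} = \left(25 \left(-54\right) - 2663\right) + \frac{477}{7} = \left(-1350 - 2663\right) + \frac{477}{7} = -4013 + \frac{477}{7} = - \frac{27614}{7} \approx -3944.9$)
$\frac{1}{m} = \frac{1}{- \frac{27614}{7}} = - \frac{7}{27614}$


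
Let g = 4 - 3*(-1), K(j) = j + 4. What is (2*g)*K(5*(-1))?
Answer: -14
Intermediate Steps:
K(j) = 4 + j
g = 7 (g = 4 + 3 = 7)
(2*g)*K(5*(-1)) = (2*7)*(4 + 5*(-1)) = 14*(4 - 5) = 14*(-1) = -14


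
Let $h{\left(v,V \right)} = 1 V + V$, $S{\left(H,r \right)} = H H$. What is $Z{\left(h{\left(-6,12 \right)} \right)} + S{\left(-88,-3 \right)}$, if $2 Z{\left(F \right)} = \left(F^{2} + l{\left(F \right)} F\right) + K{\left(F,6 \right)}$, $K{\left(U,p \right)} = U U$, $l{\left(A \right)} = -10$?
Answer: $8200$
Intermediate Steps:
$S{\left(H,r \right)} = H^{2}$
$K{\left(U,p \right)} = U^{2}$
$h{\left(v,V \right)} = 2 V$ ($h{\left(v,V \right)} = V + V = 2 V$)
$Z{\left(F \right)} = F^{2} - 5 F$ ($Z{\left(F \right)} = \frac{\left(F^{2} - 10 F\right) + F^{2}}{2} = \frac{- 10 F + 2 F^{2}}{2} = F^{2} - 5 F$)
$Z{\left(h{\left(-6,12 \right)} \right)} + S{\left(-88,-3 \right)} = 2 \cdot 12 \left(-5 + 2 \cdot 12\right) + \left(-88\right)^{2} = 24 \left(-5 + 24\right) + 7744 = 24 \cdot 19 + 7744 = 456 + 7744 = 8200$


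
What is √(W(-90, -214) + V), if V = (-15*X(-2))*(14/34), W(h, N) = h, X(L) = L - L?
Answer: 3*I*√10 ≈ 9.4868*I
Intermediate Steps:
X(L) = 0
V = 0 (V = (-15*0)*(14/34) = 0*(14*(1/34)) = 0*(7/17) = 0)
√(W(-90, -214) + V) = √(-90 + 0) = √(-90) = 3*I*√10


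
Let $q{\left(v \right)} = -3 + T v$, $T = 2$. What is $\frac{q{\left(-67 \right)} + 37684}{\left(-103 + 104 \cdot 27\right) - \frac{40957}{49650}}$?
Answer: $\frac{1864208550}{134262293} \approx 13.885$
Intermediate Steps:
$q{\left(v \right)} = -3 + 2 v$
$\frac{q{\left(-67 \right)} + 37684}{\left(-103 + 104 \cdot 27\right) - \frac{40957}{49650}} = \frac{\left(-3 + 2 \left(-67\right)\right) + 37684}{\left(-103 + 104 \cdot 27\right) - \frac{40957}{49650}} = \frac{\left(-3 - 134\right) + 37684}{\left(-103 + 2808\right) - \frac{40957}{49650}} = \frac{-137 + 37684}{2705 - \frac{40957}{49650}} = \frac{37547}{\frac{134262293}{49650}} = 37547 \cdot \frac{49650}{134262293} = \frac{1864208550}{134262293}$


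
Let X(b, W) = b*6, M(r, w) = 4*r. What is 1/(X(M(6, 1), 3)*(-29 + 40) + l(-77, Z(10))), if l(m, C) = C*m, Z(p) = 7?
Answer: 1/1045 ≈ 0.00095694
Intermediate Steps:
X(b, W) = 6*b
1/(X(M(6, 1), 3)*(-29 + 40) + l(-77, Z(10))) = 1/((6*(4*6))*(-29 + 40) + 7*(-77)) = 1/((6*24)*11 - 539) = 1/(144*11 - 539) = 1/(1584 - 539) = 1/1045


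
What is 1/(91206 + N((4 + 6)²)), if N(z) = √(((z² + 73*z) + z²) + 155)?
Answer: 91206/8318506981 - 17*√95/8318506981 ≈ 1.0944e-5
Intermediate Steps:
N(z) = √(155 + 2*z² + 73*z) (N(z) = √((2*z² + 73*z) + 155) = √(155 + 2*z² + 73*z))
1/(91206 + N((4 + 6)²)) = 1/(91206 + √(155 + 2*((4 + 6)²)² + 73*(4 + 6)²)) = 1/(91206 + √(155 + 2*(10²)² + 73*10²)) = 1/(91206 + √(155 + 2*100² + 73*100)) = 1/(91206 + √(155 + 2*10000 + 7300)) = 1/(91206 + √(155 + 20000 + 7300)) = 1/(91206 + √27455) = 1/(91206 + 17*√95)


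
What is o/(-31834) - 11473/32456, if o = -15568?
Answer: 70021763/516602152 ≈ 0.13554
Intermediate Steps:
o/(-31834) - 11473/32456 = -15568/(-31834) - 11473/32456 = -15568*(-1/31834) - 11473*1/32456 = 7784/15917 - 11473/32456 = 70021763/516602152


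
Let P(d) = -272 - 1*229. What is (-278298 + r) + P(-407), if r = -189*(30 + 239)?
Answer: -329640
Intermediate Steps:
r = -50841 (r = -189*269 = -50841)
P(d) = -501 (P(d) = -272 - 229 = -501)
(-278298 + r) + P(-407) = (-278298 - 50841) - 501 = -329139 - 501 = -329640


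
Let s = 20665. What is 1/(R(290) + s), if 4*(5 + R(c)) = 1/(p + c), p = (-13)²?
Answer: 1836/37931761 ≈ 4.8403e-5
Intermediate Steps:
p = 169
R(c) = -5 + 1/(4*(169 + c))
1/(R(290) + s) = 1/((-3379 - 20*290)/(4*(169 + 290)) + 20665) = 1/((¼)*(-3379 - 5800)/459 + 20665) = 1/((¼)*(1/459)*(-9179) + 20665) = 1/(-9179/1836 + 20665) = 1/(37931761/1836) = 1836/37931761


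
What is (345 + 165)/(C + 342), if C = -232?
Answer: 51/11 ≈ 4.6364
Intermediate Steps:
(345 + 165)/(C + 342) = (345 + 165)/(-232 + 342) = 510/110 = 510*(1/110) = 51/11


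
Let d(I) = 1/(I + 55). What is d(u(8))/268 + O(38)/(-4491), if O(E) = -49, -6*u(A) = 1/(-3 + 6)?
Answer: 6534193/595174266 ≈ 0.010979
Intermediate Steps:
u(A) = -1/18 (u(A) = -1/(6*(-3 + 6)) = -1/6/3 = -1/6*1/3 = -1/18)
d(I) = 1/(55 + I)
d(u(8))/268 + O(38)/(-4491) = 1/((55 - 1/18)*268) - 49/(-4491) = (1/268)/(989/18) - 49*(-1/4491) = (18/989)*(1/268) + 49/4491 = 9/132526 + 49/4491 = 6534193/595174266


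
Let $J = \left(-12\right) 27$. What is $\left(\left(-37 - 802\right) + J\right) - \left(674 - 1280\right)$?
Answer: $-557$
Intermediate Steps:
$J = -324$
$\left(\left(-37 - 802\right) + J\right) - \left(674 - 1280\right) = \left(\left(-37 - 802\right) - 324\right) - \left(674 - 1280\right) = \left(-839 - 324\right) - \left(674 - 1280\right) = -1163 - \left(674 - 1280\right) = -1163 - -606 = -1163 + 606 = -557$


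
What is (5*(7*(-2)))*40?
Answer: -2800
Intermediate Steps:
(5*(7*(-2)))*40 = (5*(-14))*40 = -70*40 = -2800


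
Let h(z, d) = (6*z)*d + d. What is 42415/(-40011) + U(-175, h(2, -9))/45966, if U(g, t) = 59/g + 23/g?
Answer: -18955092314/17880582475 ≈ -1.0601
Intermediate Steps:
h(z, d) = d + 6*d*z (h(z, d) = 6*d*z + d = d + 6*d*z)
U(g, t) = 82/g
42415/(-40011) + U(-175, h(2, -9))/45966 = 42415/(-40011) + (82/(-175))/45966 = 42415*(-1/40011) + (82*(-1/175))*(1/45966) = -42415/40011 - 82/175*1/45966 = -42415/40011 - 41/4022025 = -18955092314/17880582475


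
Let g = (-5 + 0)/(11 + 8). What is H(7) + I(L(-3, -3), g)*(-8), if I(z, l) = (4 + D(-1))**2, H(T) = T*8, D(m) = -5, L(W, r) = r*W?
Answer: 48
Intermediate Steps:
L(W, r) = W*r
H(T) = 8*T
g = -5/19 ≈ -0.26316
I(z, l) = 1 (I(z, l) = (4 - 5)**2 = (-1)**2 = 1)
H(7) + I(L(-3, -3), g)*(-8) = 8*7 + 1*(-8) = 56 - 8 = 48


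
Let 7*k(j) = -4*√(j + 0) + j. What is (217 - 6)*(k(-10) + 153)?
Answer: 223871/7 - 844*I*√10/7 ≈ 31982.0 - 381.28*I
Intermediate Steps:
k(j) = -4*√j/7 + j/7 (k(j) = (-4*√(j + 0) + j)/7 = (-4*√j + j)/7 = (j - 4*√j)/7 = -4*√j/7 + j/7)
(217 - 6)*(k(-10) + 153) = (217 - 6)*((-4*I*√10/7 + (⅐)*(-10)) + 153) = 211*((-4*I*√10/7 - 10/7) + 153) = 211*((-10/7 - 4*I*√10/7) + 153) = 211*(1061/7 - 4*I*√10/7) = 223871/7 - 844*I*√10/7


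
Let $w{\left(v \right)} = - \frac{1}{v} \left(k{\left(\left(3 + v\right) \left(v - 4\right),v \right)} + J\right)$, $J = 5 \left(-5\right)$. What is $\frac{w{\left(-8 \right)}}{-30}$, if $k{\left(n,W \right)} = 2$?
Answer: $\frac{23}{240} \approx 0.095833$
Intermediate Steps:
$J = -25$
$w{\left(v \right)} = \frac{23}{v}$ ($w{\left(v \right)} = - \frac{1}{v} \left(2 - 25\right) = - \frac{1}{v} \left(-23\right) = \frac{23}{v}$)
$\frac{w{\left(-8 \right)}}{-30} = \frac{23 \frac{1}{-8}}{-30} = 23 \left(- \frac{1}{8}\right) \left(- \frac{1}{30}\right) = \left(- \frac{23}{8}\right) \left(- \frac{1}{30}\right) = \frac{23}{240}$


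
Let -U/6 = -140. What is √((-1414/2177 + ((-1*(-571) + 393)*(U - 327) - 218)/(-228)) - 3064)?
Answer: I*√6577422924594/35454 ≈ 72.337*I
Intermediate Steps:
U = 840 (U = -6*(-140) = 840)
√((-1414/2177 + ((-1*(-571) + 393)*(U - 327) - 218)/(-228)) - 3064) = √((-1414/2177 + ((-1*(-571) + 393)*(840 - 327) - 218)/(-228)) - 3064) = √((-1414*1/2177 + ((571 + 393)*513 - 218)*(-1/228)) - 3064) = √((-202/311 + (964*513 - 218)*(-1/228)) - 3064) = √((-202/311 + (494532 - 218)*(-1/228)) - 3064) = √((-202/311 + 494314*(-1/228)) - 3064) = √((-202/311 - 247157/114) - 3064) = √(-76888855/35454 - 3064) = √(-185519911/35454) = I*√6577422924594/35454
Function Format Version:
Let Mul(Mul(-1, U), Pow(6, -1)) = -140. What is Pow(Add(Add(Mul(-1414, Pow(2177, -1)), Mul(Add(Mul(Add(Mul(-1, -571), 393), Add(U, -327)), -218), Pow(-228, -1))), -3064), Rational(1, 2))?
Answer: Mul(Rational(1, 35454), I, Pow(6577422924594, Rational(1, 2))) ≈ Mul(72.337, I)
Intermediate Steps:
U = 840 (U = Mul(-6, -140) = 840)
Pow(Add(Add(Mul(-1414, Pow(2177, -1)), Mul(Add(Mul(Add(Mul(-1, -571), 393), Add(U, -327)), -218), Pow(-228, -1))), -3064), Rational(1, 2)) = Pow(Add(Add(Mul(-1414, Pow(2177, -1)), Mul(Add(Mul(Add(Mul(-1, -571), 393), Add(840, -327)), -218), Pow(-228, -1))), -3064), Rational(1, 2)) = Pow(Add(Add(Mul(-1414, Rational(1, 2177)), Mul(Add(Mul(Add(571, 393), 513), -218), Rational(-1, 228))), -3064), Rational(1, 2)) = Pow(Add(Add(Rational(-202, 311), Mul(Add(Mul(964, 513), -218), Rational(-1, 228))), -3064), Rational(1, 2)) = Pow(Add(Add(Rational(-202, 311), Mul(Add(494532, -218), Rational(-1, 228))), -3064), Rational(1, 2)) = Pow(Add(Add(Rational(-202, 311), Mul(494314, Rational(-1, 228))), -3064), Rational(1, 2)) = Pow(Add(Add(Rational(-202, 311), Rational(-247157, 114)), -3064), Rational(1, 2)) = Pow(Add(Rational(-76888855, 35454), -3064), Rational(1, 2)) = Pow(Rational(-185519911, 35454), Rational(1, 2)) = Mul(Rational(1, 35454), I, Pow(6577422924594, Rational(1, 2)))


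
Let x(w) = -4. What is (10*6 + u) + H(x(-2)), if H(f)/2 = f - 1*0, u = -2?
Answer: 50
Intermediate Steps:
H(f) = 2*f (H(f) = 2*(f - 1*0) = 2*(f + 0) = 2*f)
(10*6 + u) + H(x(-2)) = (10*6 - 2) + 2*(-4) = (60 - 2) - 8 = 58 - 8 = 50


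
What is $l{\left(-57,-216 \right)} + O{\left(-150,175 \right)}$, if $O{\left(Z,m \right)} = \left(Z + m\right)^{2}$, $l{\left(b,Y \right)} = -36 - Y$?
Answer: $805$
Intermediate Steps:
$l{\left(-57,-216 \right)} + O{\left(-150,175 \right)} = \left(-36 - -216\right) + \left(-150 + 175\right)^{2} = \left(-36 + 216\right) + 25^{2} = 180 + 625 = 805$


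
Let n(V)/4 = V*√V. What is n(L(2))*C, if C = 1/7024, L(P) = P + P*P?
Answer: 3*√6/878 ≈ 0.0083696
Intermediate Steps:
L(P) = P + P²
n(V) = 4*V^(3/2) (n(V) = 4*(V*√V) = 4*V^(3/2))
C = 1/7024 ≈ 0.00014237
n(L(2))*C = (4*(2*(1 + 2))^(3/2))*(1/7024) = (4*(2*3)^(3/2))*(1/7024) = (4*6^(3/2))*(1/7024) = (4*(6*√6))*(1/7024) = (24*√6)*(1/7024) = 3*√6/878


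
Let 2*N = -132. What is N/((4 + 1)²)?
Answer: -66/25 ≈ -2.6400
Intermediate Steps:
N = -66 (N = (½)*(-132) = -66)
N/((4 + 1)²) = -66/(4 + 1)² = -66/(5²) = -66/25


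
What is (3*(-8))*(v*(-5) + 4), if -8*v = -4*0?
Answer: -96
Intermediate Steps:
v = 0 (v = -(-1)*0/2 = -⅛*0 = 0)
(3*(-8))*(v*(-5) + 4) = (3*(-8))*(0*(-5) + 4) = -24*(0 + 4) = -24*4 = -96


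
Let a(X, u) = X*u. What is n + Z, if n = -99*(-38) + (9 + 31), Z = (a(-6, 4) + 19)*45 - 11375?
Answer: -7798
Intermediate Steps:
Z = -11600 (Z = (-6*4 + 19)*45 - 11375 = (-24 + 19)*45 - 11375 = -5*45 - 11375 = -225 - 11375 = -11600)
n = 3802 (n = 3762 + 40 = 3802)
n + Z = 3802 - 11600 = -7798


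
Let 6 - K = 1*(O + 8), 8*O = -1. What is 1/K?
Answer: -8/15 ≈ -0.53333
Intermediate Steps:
O = -1/8 (O = (1/8)*(-1) = -1/8 ≈ -0.12500)
K = -15/8 (K = 6 - (-1/8 + 8) = 6 - 63/8 = -15/8 ≈ -1.8750)
1/K = 1/(-15/8) = -8/15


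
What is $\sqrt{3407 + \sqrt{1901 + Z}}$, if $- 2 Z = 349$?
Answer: $\frac{\sqrt{13628 + 2 \sqrt{6906}}}{2} \approx 58.724$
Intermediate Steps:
$Z = - \frac{349}{2}$ ($Z = \left(- \frac{1}{2}\right) 349 = - \frac{349}{2} \approx -174.5$)
$\sqrt{3407 + \sqrt{1901 + Z}} = \sqrt{3407 + \sqrt{1901 - \frac{349}{2}}} = \sqrt{3407 + \sqrt{\frac{3453}{2}}} = \sqrt{3407 + \frac{\sqrt{6906}}{2}}$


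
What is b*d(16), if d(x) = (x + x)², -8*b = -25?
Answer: 3200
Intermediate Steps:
b = 25/8 (b = -⅛*(-25) = 25/8 ≈ 3.1250)
d(x) = 4*x² (d(x) = (2*x)² = 4*x²)
b*d(16) = 25*(4*16²)/8 = 25*(4*256)/8 = (25/8)*1024 = 3200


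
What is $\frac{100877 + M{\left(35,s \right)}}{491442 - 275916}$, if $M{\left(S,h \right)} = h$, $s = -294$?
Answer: $\frac{100583}{215526} \approx 0.46669$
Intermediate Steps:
$\frac{100877 + M{\left(35,s \right)}}{491442 - 275916} = \frac{100877 - 294}{491442 - 275916} = \frac{100583}{215526}$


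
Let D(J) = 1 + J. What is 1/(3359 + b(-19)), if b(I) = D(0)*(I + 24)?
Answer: 1/3364 ≈ 0.00029727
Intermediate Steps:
b(I) = 24 + I (b(I) = (1 + 0)*(I + 24) = 1*(24 + I) = 24 + I)
1/(3359 + b(-19)) = 1/(3359 + (24 - 19)) = 1/(3359 + 5) = 1/3364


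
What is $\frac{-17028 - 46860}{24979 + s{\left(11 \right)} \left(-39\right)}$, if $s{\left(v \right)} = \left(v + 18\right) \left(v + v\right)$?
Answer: $- \frac{63888}{97} \approx -658.64$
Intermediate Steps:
$s{\left(v \right)} = 2 v \left(18 + v\right)$ ($s{\left(v \right)} = \left(18 + v\right) 2 v = 2 v \left(18 + v\right)$)
$\frac{-17028 - 46860}{24979 + s{\left(11 \right)} \left(-39\right)} = \frac{-17028 - 46860}{24979 + 2 \cdot 11 \left(18 + 11\right) \left(-39\right)} = - \frac{63888}{24979 + 2 \cdot 11 \cdot 29 \left(-39\right)} = - \frac{63888}{24979 + 638 \left(-39\right)} = - \frac{63888}{24979 - 24882} = - \frac{63888}{97}$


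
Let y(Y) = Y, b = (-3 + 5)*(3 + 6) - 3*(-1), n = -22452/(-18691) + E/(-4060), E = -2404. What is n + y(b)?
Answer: 432420736/18971365 ≈ 22.793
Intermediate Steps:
n = 34022071/18971365 (n = -22452/(-18691) - 2404/(-4060) = -22452*(-1/18691) - 2404*(-1/4060) = 22452/18691 + 601/1015 = 34022071/18971365 ≈ 1.7933)
b = 21 (b = 2*9 + 3 = 18 + 3 = 21)
n + y(b) = 34022071/18971365 + 21 = 432420736/18971365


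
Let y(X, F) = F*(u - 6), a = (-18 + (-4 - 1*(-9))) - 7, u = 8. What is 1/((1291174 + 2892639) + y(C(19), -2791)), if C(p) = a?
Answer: 1/4178231 ≈ 2.3934e-7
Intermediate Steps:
a = -20 (a = (-18 + (-4 + 9)) - 7 = (-18 + 5) - 7 = -13 - 7 = -20)
C(p) = -20
y(X, F) = 2*F (y(X, F) = F*(8 - 6) = F*2 = 2*F)
1/((1291174 + 2892639) + y(C(19), -2791)) = 1/((1291174 + 2892639) + 2*(-2791)) = 1/(4183813 - 5582) = 1/4178231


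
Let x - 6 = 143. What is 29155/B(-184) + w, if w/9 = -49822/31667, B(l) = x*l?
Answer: -13216530953/868182472 ≈ -15.223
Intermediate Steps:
x = 149 (x = 6 + 143 = 149)
B(l) = 149*l
w = -448398/31667 (w = 9*(-49822/31667) = -448398/31667 ≈ -14.160)
29155/B(-184) + w = 29155/((149*(-184))) - 448398/31667 = 29155/(-27416) - 448398/31667 = 29155*(-1/27416) - 448398/31667 = -29155/27416 - 448398/31667 = -13216530953/868182472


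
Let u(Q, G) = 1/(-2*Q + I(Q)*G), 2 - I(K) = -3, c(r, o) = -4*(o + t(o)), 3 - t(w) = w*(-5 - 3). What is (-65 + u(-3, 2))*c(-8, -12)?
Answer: -109095/4 ≈ -27274.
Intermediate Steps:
t(w) = 3 + 8*w (t(w) = 3 - w*(-5 - 3) = 3 - w*(-8) = 3 - (-8)*w = 3 + 8*w)
c(r, o) = -12 - 36*o (c(r, o) = -4*(o + (3 + 8*o)) = -4*(3 + 9*o) = -12 - 36*o)
I(K) = 5 (I(K) = 2 - 1*(-3) = 2 + 3 = 5)
u(Q, G) = 1/(-2*Q + 5*G)
(-65 + u(-3, 2))*c(-8, -12) = (-65 + 1/(-2*(-3) + 5*2))*(-12 - 36*(-12)) = (-65 + 1/(6 + 10))*(-12 + 432) = (-65 + 1/16)*420 = -1039/16*420 = -109095/4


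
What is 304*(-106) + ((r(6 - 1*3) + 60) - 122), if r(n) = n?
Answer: -32283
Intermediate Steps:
304*(-106) + ((r(6 - 1*3) + 60) - 122) = 304*(-106) + (((6 - 1*3) + 60) - 122) = -32224 + (((6 - 3) + 60) - 122) = -32224 + ((3 + 60) - 122) = -32224 + (63 - 122) = -32224 - 59 = -32283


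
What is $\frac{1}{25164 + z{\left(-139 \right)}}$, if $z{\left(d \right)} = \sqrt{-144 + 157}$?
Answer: $\frac{25164}{633226883} - \frac{\sqrt{13}}{633226883} \approx 3.9734 \cdot 10^{-5}$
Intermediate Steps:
$z{\left(d \right)} = \sqrt{13}$
$\frac{1}{25164 + z{\left(-139 \right)}} = \frac{1}{25164 + \sqrt{13}}$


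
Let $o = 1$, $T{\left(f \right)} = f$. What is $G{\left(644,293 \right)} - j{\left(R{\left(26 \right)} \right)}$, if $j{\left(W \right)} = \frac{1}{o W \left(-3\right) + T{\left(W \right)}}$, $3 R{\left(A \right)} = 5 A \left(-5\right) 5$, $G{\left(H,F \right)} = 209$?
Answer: $\frac{1358497}{6500} \approx 209.0$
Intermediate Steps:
$R{\left(A \right)} = - \frac{125 A}{3}$ ($R{\left(A \right)} = \frac{5 A \left(-5\right) 5}{3} = \frac{5 \left(- 5 A\right) 5}{3} = \frac{- 25 A 5}{3} = \frac{\left(-125\right) A}{3} = - \frac{125 A}{3}$)
$j{\left(W \right)} = - \frac{1}{2 W}$ ($j{\left(W \right)} = \frac{1}{1 W \left(-3\right) + W} = \frac{1}{W \left(-3\right) + W} = \frac{1}{- 3 W + W} = \frac{1}{\left(-2\right) W} = - \frac{1}{2 W}$)
$G{\left(644,293 \right)} - j{\left(R{\left(26 \right)} \right)} = 209 - - \frac{1}{2 \left(\left(- \frac{125}{3}\right) 26\right)} = 209 - - \frac{1}{2 \left(- \frac{3250}{3}\right)} = 209 - \left(- \frac{1}{2}\right) \left(- \frac{3}{3250}\right) = 209 - \frac{3}{6500} = \frac{1358497}{6500}$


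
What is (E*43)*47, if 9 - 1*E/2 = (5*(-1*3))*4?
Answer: 278898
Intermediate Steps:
E = 138 (E = 18 - 2*5*(-1*3)*4 = 18 - 2*5*(-3)*4 = 18 - (-30)*4 = 18 - 2*(-60) = 18 + 120 = 138)
(E*43)*47 = (138*43)*47 = 5934*47 = 278898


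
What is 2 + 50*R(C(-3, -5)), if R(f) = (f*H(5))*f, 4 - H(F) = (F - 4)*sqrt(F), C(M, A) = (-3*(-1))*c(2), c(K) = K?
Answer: 7202 - 1800*sqrt(5) ≈ 3177.1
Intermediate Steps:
C(M, A) = 6 (C(M, A) = -3*(-1)*2 = 3*2 = 6)
H(F) = 4 - sqrt(F)*(-4 + F) (H(F) = 4 - (F - 4)*sqrt(F) = 4 - (-4 + F)*sqrt(F) = 4 - sqrt(F)*(-4 + F))
R(f) = f**2*(4 - sqrt(5)) (R(f) = (f*(4 - 5**(3/2) + 4*sqrt(5)))*f = (f*(4 - 5*sqrt(5) + 4*sqrt(5)))*f = (f*(4 - sqrt(5)))*f = f**2*(4 - sqrt(5)))
2 + 50*R(C(-3, -5)) = 2 + 50*(6**2*(4 - sqrt(5))) = 2 + 50*(36*(4 - sqrt(5))) = 2 + 50*(144 - 36*sqrt(5)) = 2 + (7200 - 1800*sqrt(5)) = 7202 - 1800*sqrt(5)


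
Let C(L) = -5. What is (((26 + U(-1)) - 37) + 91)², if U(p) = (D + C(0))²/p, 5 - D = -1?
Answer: 6241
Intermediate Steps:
D = 6 (D = 5 - 1*(-1) = 5 + 1 = 6)
U(p) = 1/p (U(p) = (6 - 5)²/p = 1²/p = 1/p)
(((26 + U(-1)) - 37) + 91)² = (((26 + 1/(-1)) - 37) + 91)² = (((26 - 1) - 37) + 91)² = ((25 - 37) + 91)² = (-12 + 91)² = 79² = 6241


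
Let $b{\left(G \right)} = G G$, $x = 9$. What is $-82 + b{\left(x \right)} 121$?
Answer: $9719$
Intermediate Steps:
$b{\left(G \right)} = G^{2}$
$-82 + b{\left(x \right)} 121 = -82 + 9^{2} \cdot 121 = -82 + 81 \cdot 121 = -82 + 9801 = 9719$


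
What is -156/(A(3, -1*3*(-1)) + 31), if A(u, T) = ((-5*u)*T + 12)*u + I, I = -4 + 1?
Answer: 156/71 ≈ 2.1972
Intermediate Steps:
I = -3
A(u, T) = -3 + u*(12 - 5*T*u) (A(u, T) = ((-5*u)*T + 12)*u - 3 = (-5*T*u + 12)*u - 3 = (12 - 5*T*u)*u - 3 = u*(12 - 5*T*u) - 3 = -3 + u*(12 - 5*T*u))
-156/(A(3, -1*3*(-1)) + 31) = -156/((-3 + 12*3 - 5*-1*3*(-1)*3²) + 31) = -156/((-3 + 36 - 5*(-3*(-1))*9) + 31) = -156/((-3 + 36 - 5*3*9) + 31) = -156/((-3 + 36 - 135) + 31) = -156/(-102 + 31) = -156/(-71) = -1/71*(-156) = 156/71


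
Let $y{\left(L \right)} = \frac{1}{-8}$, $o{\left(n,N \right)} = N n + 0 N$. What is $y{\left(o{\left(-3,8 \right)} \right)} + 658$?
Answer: $\frac{5263}{8} \approx 657.88$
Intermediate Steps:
$o{\left(n,N \right)} = N n$ ($o{\left(n,N \right)} = N n + 0 = N n$)
$y{\left(L \right)} = - \frac{1}{8}$
$y{\left(o{\left(-3,8 \right)} \right)} + 658 = - \frac{1}{8} + 658 = \frac{5263}{8}$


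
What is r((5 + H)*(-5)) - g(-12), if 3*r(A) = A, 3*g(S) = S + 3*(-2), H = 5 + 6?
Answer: -62/3 ≈ -20.667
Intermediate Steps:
H = 11
g(S) = -2 + S/3 (g(S) = (S + 3*(-2))/3 = (S - 6)/3 = (-6 + S)/3 = -2 + S/3)
r(A) = A/3
r((5 + H)*(-5)) - g(-12) = ((5 + 11)*(-5))/3 - (-2 + (1/3)*(-12)) = (16*(-5))/3 - (-2 - 4) = (1/3)*(-80) - 1*(-6) = -80/3 + 6 = -62/3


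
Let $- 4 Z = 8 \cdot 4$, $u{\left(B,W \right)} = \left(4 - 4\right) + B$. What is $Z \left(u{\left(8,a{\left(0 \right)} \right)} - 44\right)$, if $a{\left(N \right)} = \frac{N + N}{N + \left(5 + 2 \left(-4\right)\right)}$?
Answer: $288$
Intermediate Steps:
$a{\left(N \right)} = \frac{2 N}{-3 + N}$ ($a{\left(N \right)} = \frac{2 N}{N + \left(5 - 8\right)} = \frac{2 N}{N - 3} = \frac{2 N}{-3 + N}$)
$u{\left(B,W \right)} = B$ ($u{\left(B,W \right)} = 0 + B = B$)
$Z = -8$ ($Z = - \frac{8 \cdot 4}{4} = \left(- \frac{1}{4}\right) 32 = -8$)
$Z \left(u{\left(8,a{\left(0 \right)} \right)} - 44\right) = - 8 \left(8 - 44\right) = \left(-8\right) \left(-36\right) = 288$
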